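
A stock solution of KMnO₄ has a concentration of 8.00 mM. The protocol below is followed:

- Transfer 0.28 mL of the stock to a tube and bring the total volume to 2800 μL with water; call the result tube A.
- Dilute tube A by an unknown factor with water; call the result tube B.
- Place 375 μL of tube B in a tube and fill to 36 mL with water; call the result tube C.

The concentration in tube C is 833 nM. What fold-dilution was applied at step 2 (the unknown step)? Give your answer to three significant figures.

Step 1: 0.28 mL brought to 2800 μL → factor 2.8/0.28 = 10
Step 2: unknown factor x
Step 3: 375 μL brought to 36 mL → factor 36000/375 = 96
Product of known-step factors = 960
Overall factor = 8.00 mM / (833 nM) = 9603.8
x = 9603.8 / 960 = 10.0

10.0-fold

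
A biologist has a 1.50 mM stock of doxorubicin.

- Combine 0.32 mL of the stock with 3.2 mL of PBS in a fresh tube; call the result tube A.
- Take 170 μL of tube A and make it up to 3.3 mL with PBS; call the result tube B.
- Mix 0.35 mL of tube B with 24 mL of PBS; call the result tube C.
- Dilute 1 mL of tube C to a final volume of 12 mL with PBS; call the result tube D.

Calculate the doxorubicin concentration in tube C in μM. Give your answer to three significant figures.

0.101 μM

Step 1: 0.32 mL + 3.2 mL = 3.52 mL total → factor 3.52/0.32 = 11
Step 2: 170 μL brought to 3.3 mL → factor 3300/170 = 19.412
Step 3: 0.35 mL + 24 mL = 24.35 mL total → factor 24.35/0.35 = 69.571
Dilution factor through tube C = 11 × 19.412 × 69.571 = 14856
[tube C] = 1.50 mM / 14856 = 0.0001010 mM = 0.101 μM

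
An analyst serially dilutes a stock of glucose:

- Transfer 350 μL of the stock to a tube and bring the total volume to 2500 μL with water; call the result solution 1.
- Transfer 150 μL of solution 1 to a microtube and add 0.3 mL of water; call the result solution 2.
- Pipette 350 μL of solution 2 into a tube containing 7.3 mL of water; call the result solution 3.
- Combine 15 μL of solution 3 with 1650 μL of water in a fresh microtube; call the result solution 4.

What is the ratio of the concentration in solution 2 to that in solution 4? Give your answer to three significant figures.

2.43 × 10^3

Step 1: 350 μL brought to 2500 μL → factor 2500/350 = 7.1429
Step 2: 150 μL + 0.3 mL = 450 μL total → factor 450/150 = 3
Step 3: 350 μL + 7.3 mL = 7650 μL total → factor 7650/350 = 21.857
Step 4: 15 μL + 1650 μL = 1665 μL total → factor 1665/15 = 111
Dilution factor to solution 2 = 21.429; to solution 4 = 51989
[solution 2]/[solution 4] = (factor to solution 4)/(factor to solution 2) = 51989/21.429 = 2.43 × 10^3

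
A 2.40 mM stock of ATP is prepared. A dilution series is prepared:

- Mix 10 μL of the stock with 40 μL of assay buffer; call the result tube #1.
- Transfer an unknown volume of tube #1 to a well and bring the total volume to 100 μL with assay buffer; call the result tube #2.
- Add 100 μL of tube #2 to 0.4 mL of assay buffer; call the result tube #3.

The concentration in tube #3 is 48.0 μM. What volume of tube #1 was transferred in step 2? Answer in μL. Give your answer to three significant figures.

50.0 μL

Step 1: 10 μL + 40 μL = 50 μL total → factor 50/10 = 5
Step 2: v brought to 100 μL → factor = 100 μL/v
Step 3: 100 μL + 0.4 mL = 500 μL total → factor 500/100 = 5
Product of known-step factors = 25
Overall factor = 2.40 mM / (48.0 μM) = 50
Step-2 factor = 50 / 25 = 2
v = 100 μL / 2 = 50.0 μL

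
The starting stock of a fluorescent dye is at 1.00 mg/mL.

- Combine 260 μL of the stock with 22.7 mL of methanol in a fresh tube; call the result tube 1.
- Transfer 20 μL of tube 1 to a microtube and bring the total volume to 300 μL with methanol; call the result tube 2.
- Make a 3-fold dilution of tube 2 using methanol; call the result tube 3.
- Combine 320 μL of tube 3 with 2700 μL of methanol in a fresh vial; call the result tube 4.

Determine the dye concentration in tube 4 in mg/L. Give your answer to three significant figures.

Step 1: 260 μL + 22.7 mL = 22960 μL total → factor 22960/260 = 88.308
Step 2: 20 μL brought to 300 μL → factor 300/20 = 15
Step 3: 3-fold → factor 3
Step 4: 320 μL + 2700 μL = 3020 μL total → factor 3020/320 = 9.4375
Overall dilution factor = 88.308 × 15 × 3 × 9.4375 = 37503
Final = 1.00 mg/mL / 37503 = 2.666 × 10^-5 mg/mL = 0.0267 mg/L

0.0267 mg/L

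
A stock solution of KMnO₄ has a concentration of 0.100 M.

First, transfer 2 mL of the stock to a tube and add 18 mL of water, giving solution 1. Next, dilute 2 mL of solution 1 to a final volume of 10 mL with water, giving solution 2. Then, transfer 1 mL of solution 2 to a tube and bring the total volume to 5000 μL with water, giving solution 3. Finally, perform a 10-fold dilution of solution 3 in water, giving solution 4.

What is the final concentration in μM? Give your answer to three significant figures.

40.0 μM

Step 1: 2 mL + 18 mL = 20 mL total → factor 20/2 = 10
Step 2: 2 mL brought to 10 mL → factor 10/2 = 5
Step 3: 1 mL brought to 5000 μL → factor 5/1 = 5
Step 4: 10-fold → factor 10
Overall dilution factor = 10 × 5 × 5 × 10 = 2500
Final = 0.100 M / 2500 = 4.000 × 10^-5 M = 40.0 μM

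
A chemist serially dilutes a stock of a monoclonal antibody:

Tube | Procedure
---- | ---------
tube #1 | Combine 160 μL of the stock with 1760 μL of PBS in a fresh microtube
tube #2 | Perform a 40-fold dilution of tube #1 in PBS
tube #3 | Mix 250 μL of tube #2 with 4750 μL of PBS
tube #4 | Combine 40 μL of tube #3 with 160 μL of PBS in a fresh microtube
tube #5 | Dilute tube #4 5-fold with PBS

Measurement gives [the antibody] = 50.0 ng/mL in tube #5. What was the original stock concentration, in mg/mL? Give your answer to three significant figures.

Step 1: 160 μL + 1760 μL = 1920 μL total → factor 1920/160 = 12
Step 2: 40-fold → factor 40
Step 3: 250 μL + 4750 μL = 5000 μL total → factor 5000/250 = 20
Step 4: 40 μL + 160 μL = 200 μL total → factor 200/40 = 5
Step 5: 5-fold → factor 5
Overall dilution factor = 12 × 40 × 20 × 5 × 5 = 2.4 × 10^5
Stock = 50.0 ng/mL × 2.4 × 10^5 = 1.200 × 10^7 ng/mL = 12.0 mg/mL

12.0 mg/mL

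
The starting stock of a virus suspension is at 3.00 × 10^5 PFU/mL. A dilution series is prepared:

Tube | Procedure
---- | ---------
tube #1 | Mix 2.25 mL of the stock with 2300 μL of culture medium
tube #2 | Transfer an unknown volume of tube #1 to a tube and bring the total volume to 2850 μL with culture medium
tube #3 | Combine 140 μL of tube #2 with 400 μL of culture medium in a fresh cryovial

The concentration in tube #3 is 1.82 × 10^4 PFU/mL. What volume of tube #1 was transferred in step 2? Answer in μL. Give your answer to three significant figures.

1.35 × 10^3 μL

Step 1: 2.25 mL + 2300 μL = 4.55 mL total → factor 4.55/2.25 = 2.0222
Step 2: v brought to 2850 μL → factor = 2850 μL/v
Step 3: 140 μL + 400 μL = 540 μL total → factor 540/140 = 3.8571
Product of known-step factors = 7.8
Overall factor = 3.00 × 10^5 PFU/mL / (1.82 × 10^4 PFU/mL) = 16.484
Step-2 factor = 16.484 / 7.8 = 2.1133
v = 2850 μL / 2.1133 = 1.35 × 10^3 μL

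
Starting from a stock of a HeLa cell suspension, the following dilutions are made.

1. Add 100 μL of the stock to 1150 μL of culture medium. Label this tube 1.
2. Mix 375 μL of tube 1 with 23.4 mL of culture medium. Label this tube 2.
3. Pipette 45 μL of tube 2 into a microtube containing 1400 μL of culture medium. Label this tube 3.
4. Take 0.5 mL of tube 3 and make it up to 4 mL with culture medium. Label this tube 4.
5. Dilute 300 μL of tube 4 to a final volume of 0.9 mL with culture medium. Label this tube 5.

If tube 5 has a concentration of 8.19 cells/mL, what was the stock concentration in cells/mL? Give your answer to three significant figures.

5.00 × 10^6 cells/mL

Step 1: 100 μL + 1150 μL = 1250 μL total → factor 1250/100 = 12.5
Step 2: 375 μL + 23.4 mL = 23775 μL total → factor 23775/375 = 63.4
Step 3: 45 μL + 1400 μL = 1445 μL total → factor 1445/45 = 32.111
Step 4: 0.5 mL brought to 4 mL → factor 4/0.5 = 8
Step 5: 300 μL brought to 0.9 mL → factor 900/300 = 3
Overall dilution factor = 12.5 × 63.4 × 32.111 × 8 × 3 = 6.1075 × 10^5
Stock = 8.19 cells/mL × 6.1075 × 10^5 = 5.00 × 10^6 cells/mL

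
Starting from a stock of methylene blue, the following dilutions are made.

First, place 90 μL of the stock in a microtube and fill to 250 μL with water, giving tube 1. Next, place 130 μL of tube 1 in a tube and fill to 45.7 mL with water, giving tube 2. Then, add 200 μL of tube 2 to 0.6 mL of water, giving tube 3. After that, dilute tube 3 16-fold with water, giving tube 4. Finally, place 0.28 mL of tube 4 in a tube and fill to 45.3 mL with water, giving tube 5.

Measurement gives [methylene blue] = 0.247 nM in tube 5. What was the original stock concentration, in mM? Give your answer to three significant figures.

2.50 mM

Step 1: 90 μL brought to 250 μL → factor 250/90 = 2.7778
Step 2: 130 μL brought to 45.7 mL → factor 45700/130 = 351.54
Step 3: 200 μL + 0.6 mL = 800 μL total → factor 800/200 = 4
Step 4: 16-fold → factor 16
Step 5: 0.28 mL brought to 45.3 mL → factor 45.3/0.28 = 161.79
Overall dilution factor = 2.7778 × 351.54 × 4 × 16 × 161.79 = 1.0111 × 10^7
Stock = 0.247 nM × 1.0111 × 10^7 = 2.497 × 10^6 nM = 2.50 mM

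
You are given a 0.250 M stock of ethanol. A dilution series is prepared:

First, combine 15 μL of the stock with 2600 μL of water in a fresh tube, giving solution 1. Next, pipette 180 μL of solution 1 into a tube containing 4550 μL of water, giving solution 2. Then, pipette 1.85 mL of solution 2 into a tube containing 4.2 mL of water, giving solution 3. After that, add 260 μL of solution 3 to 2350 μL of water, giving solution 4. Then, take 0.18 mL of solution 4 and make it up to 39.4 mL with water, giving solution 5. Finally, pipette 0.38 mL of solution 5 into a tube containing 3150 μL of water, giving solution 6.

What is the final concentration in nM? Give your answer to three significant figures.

0.818 nM

Step 1: 15 μL + 2600 μL = 2615 μL total → factor 2615/15 = 174.33
Step 2: 180 μL + 4550 μL = 4730 μL total → factor 4730/180 = 26.278
Step 3: 1.85 mL + 4.2 mL = 6.05 mL total → factor 6.05/1.85 = 3.2703
Step 4: 260 μL + 2350 μL = 2610 μL total → factor 2610/260 = 10.038
Step 5: 0.18 mL brought to 39.4 mL → factor 39.4/0.18 = 218.89
Step 6: 0.38 mL + 3150 μL = 3.53 mL total → factor 3.53/0.38 = 9.2895
Overall dilution factor = 174.33 × 26.278 × 3.2703 × 10.038 × 218.89 × 9.2895 = 3.058 × 10^8
Final = 0.250 M / 3.058 × 10^8 = 8.175 × 10^-10 M = 0.818 nM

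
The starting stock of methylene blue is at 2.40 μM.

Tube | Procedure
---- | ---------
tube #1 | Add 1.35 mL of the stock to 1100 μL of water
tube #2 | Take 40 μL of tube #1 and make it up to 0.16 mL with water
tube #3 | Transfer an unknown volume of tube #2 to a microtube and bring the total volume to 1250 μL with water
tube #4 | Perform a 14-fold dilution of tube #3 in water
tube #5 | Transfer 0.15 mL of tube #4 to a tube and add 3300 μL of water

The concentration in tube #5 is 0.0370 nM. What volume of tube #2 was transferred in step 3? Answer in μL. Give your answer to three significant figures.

Step 1: 1.35 mL + 1100 μL = 2.45 mL total → factor 2.45/1.35 = 1.8148
Step 2: 40 μL brought to 0.16 mL → factor 160/40 = 4
Step 3: v brought to 1250 μL → factor = 1250 μL/v
Step 4: 14-fold → factor 14
Step 5: 0.15 mL + 3300 μL = 3.45 mL total → factor 3.45/0.15 = 23
Product of known-step factors = 2337.5
Overall factor = 2.40 μM / (0.0370 nM) = 64865
Step-3 factor = 64865 / 2337.5 = 27.75
v = 1250 μL / 27.75 = 45.0 μL

45.0 μL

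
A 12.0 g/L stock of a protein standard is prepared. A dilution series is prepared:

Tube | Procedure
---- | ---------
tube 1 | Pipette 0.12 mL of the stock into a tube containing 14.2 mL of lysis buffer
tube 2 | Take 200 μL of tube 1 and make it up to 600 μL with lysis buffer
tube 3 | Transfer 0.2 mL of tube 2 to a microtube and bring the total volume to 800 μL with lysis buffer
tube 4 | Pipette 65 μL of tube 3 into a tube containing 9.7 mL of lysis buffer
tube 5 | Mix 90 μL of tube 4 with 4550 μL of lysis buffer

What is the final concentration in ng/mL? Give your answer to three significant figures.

Step 1: 0.12 mL + 14.2 mL = 14.32 mL total → factor 14.32/0.12 = 119.33
Step 2: 200 μL brought to 600 μL → factor 600/200 = 3
Step 3: 0.2 mL brought to 800 μL → factor 0.8/0.2 = 4
Step 4: 65 μL + 9.7 mL = 9765 μL total → factor 9765/65 = 150.23
Step 5: 90 μL + 4550 μL = 4640 μL total → factor 4640/90 = 51.556
Overall dilution factor = 119.33 × 3 × 4 × 150.23 × 51.556 = 1.1091 × 10^7
Final = 12.0 g/L / 1.1091 × 10^7 = 1.082 × 10^-6 g/L = 1.08 ng/mL

1.08 ng/mL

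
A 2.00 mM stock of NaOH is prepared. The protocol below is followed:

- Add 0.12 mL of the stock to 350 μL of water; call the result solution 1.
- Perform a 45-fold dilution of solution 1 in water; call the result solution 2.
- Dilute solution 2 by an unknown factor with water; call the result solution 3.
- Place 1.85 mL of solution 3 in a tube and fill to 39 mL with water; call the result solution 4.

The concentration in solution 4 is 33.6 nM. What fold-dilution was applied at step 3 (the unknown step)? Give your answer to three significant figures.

Step 1: 0.12 mL + 350 μL = 0.47 mL total → factor 0.47/0.12 = 3.9167
Step 2: 45-fold → factor 45
Step 3: unknown factor x
Step 4: 1.85 mL brought to 39 mL → factor 39/1.85 = 21.081
Product of known-step factors = 3715.5
Overall factor = 2.00 mM / (33.6 nM) = 59524
x = 59524 / 3715.5 = 16.0

16.0-fold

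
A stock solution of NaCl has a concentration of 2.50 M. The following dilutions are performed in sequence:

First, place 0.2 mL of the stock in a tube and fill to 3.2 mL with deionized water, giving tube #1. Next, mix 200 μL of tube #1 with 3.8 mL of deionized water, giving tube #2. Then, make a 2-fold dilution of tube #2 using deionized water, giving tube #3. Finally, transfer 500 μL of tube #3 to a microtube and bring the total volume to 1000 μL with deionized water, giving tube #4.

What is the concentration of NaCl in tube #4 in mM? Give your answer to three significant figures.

1.95 mM

Step 1: 0.2 mL brought to 3.2 mL → factor 3.2/0.2 = 16
Step 2: 200 μL + 3.8 mL = 4000 μL total → factor 4000/200 = 20
Step 3: 2-fold → factor 2
Step 4: 500 μL brought to 1000 μL → factor 1000/500 = 2
Overall dilution factor = 16 × 20 × 2 × 2 = 1280
Final = 2.50 M / 1280 = 0.001953 M = 1.95 mM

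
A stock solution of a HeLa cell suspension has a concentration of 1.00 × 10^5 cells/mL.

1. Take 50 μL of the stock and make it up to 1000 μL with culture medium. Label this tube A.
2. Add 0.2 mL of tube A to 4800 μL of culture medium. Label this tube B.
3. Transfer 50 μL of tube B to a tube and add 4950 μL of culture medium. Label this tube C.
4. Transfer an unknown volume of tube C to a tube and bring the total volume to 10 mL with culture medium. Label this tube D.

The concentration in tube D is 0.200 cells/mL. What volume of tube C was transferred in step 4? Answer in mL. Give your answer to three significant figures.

1.00 mL

Step 1: 50 μL brought to 1000 μL → factor 1000/50 = 20
Step 2: 0.2 mL + 4800 μL = 5 mL total → factor 5/0.2 = 25
Step 3: 50 μL + 4950 μL = 5000 μL total → factor 5000/50 = 100
Step 4: v brought to 10 mL → factor = 10 mL/v
Product of known-step factors = 50000
Overall factor = 1.00 × 10^5 cells/mL / (0.200 cells/mL) = 5 × 10^5
Step-4 factor = 5 × 10^5 / 50000 = 10
v = 10 mL / 10 = 1.00 mL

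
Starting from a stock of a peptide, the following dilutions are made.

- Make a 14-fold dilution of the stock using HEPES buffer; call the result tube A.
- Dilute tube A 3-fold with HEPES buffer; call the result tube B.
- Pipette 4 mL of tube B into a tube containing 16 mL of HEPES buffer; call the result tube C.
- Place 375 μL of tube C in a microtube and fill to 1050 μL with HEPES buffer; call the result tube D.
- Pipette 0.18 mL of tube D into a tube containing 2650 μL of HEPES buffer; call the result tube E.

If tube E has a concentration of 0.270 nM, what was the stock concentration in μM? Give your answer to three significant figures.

Step 1: 14-fold → factor 14
Step 2: 3-fold → factor 3
Step 3: 4 mL + 16 mL = 20 mL total → factor 20/4 = 5
Step 4: 375 μL brought to 1050 μL → factor 1050/375 = 2.8
Step 5: 0.18 mL + 2650 μL = 2.83 mL total → factor 2.83/0.18 = 15.722
Overall dilution factor = 14 × 3 × 5 × 2.8 × 15.722 = 9244.7
Stock = 0.270 nM × 9244.7 = 2496 nM = 2.50 μM

2.50 μM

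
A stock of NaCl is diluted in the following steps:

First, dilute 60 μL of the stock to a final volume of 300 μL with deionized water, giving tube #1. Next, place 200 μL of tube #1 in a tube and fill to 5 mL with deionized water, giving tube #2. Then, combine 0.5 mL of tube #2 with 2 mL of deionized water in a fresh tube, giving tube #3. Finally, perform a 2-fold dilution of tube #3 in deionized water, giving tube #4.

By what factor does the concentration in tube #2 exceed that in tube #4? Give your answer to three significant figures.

Step 1: 60 μL brought to 300 μL → factor 300/60 = 5
Step 2: 200 μL brought to 5 mL → factor 5000/200 = 25
Step 3: 0.5 mL + 2 mL = 2.5 mL total → factor 2.5/0.5 = 5
Step 4: 2-fold → factor 2
Dilution factor to tube #2 = 125; to tube #4 = 1250
[tube #2]/[tube #4] = (factor to tube #4)/(factor to tube #2) = 1250/125 = 10.0

10.0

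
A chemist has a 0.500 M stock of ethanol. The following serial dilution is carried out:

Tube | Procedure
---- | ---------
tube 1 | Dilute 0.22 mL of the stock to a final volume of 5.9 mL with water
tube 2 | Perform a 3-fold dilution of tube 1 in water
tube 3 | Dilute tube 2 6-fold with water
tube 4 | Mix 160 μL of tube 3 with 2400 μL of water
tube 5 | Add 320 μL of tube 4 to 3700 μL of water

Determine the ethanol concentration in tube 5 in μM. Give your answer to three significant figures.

Step 1: 0.22 mL brought to 5.9 mL → factor 5.9/0.22 = 26.818
Step 2: 3-fold → factor 3
Step 3: 6-fold → factor 6
Step 4: 160 μL + 2400 μL = 2560 μL total → factor 2560/160 = 16
Step 5: 320 μL + 3700 μL = 4020 μL total → factor 4020/320 = 12.562
Overall dilution factor = 26.818 × 3 × 6 × 16 × 12.562 = 97028
Final = 0.500 M / 97028 = 5.153 × 10^-6 M = 5.15 μM

5.15 μM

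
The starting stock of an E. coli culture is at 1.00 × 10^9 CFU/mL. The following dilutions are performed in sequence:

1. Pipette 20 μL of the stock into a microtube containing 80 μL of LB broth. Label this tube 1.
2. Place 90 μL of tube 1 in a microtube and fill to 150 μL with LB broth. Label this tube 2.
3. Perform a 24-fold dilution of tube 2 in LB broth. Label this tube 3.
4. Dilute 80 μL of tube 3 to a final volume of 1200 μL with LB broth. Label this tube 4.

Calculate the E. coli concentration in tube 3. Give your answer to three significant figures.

Step 1: 20 μL + 80 μL = 100 μL total → factor 100/20 = 5
Step 2: 90 μL brought to 150 μL → factor 150/90 = 1.6667
Step 3: 24-fold → factor 24
Dilution factor through tube 3 = 5 × 1.6667 × 24 = 200
[tube 3] = 1.00 × 10^9 CFU/mL / 200 = 5.00 × 10^6 CFU/mL

5.00 × 10^6 CFU/mL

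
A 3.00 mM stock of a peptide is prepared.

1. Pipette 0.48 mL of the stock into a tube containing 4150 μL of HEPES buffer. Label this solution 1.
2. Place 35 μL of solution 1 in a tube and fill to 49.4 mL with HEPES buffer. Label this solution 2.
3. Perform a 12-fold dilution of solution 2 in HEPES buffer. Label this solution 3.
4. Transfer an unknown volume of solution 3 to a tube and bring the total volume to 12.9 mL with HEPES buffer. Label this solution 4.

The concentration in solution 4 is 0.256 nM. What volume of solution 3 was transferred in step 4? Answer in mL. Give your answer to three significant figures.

Step 1: 0.48 mL + 4150 μL = 4.63 mL total → factor 4.63/0.48 = 9.6458
Step 2: 35 μL brought to 49.4 mL → factor 49400/35 = 1411.4
Step 3: 12-fold → factor 12
Step 4: v brought to 12.9 mL → factor = 12.9 mL/v
Product of known-step factors = 1.6337 × 10^5
Overall factor = 3.00 mM / (0.256 nM) = 1.1719 × 10^7
Step-4 factor = 1.1719 × 10^7 / 1.6337 × 10^5 = 71.73
v = 12.9 mL / 71.73 = 0.180 mL

0.180 mL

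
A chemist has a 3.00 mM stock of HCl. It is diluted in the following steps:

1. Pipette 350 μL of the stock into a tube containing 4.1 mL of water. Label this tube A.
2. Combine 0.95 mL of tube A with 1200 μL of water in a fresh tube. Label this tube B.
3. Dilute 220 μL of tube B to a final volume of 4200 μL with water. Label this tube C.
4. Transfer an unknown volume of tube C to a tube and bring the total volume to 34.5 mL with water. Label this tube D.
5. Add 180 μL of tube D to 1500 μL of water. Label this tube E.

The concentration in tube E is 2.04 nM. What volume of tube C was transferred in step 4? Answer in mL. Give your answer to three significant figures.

0.120 mL

Step 1: 350 μL + 4.1 mL = 4450 μL total → factor 4450/350 = 12.714
Step 2: 0.95 mL + 1200 μL = 2.15 mL total → factor 2.15/0.95 = 2.2632
Step 3: 220 μL brought to 4200 μL → factor 4200/220 = 19.091
Step 4: v brought to 34.5 mL → factor = 34.5 mL/v
Step 5: 180 μL + 1500 μL = 1680 μL total → factor 1680/180 = 9.3333
Product of known-step factors = 5127.1
Overall factor = 3.00 mM / (2.04 nM) = 1.4706 × 10^6
Step-4 factor = 1.4706 × 10^6 / 5127.1 = 286.83
v = 34.5 mL / 286.83 = 0.120 mL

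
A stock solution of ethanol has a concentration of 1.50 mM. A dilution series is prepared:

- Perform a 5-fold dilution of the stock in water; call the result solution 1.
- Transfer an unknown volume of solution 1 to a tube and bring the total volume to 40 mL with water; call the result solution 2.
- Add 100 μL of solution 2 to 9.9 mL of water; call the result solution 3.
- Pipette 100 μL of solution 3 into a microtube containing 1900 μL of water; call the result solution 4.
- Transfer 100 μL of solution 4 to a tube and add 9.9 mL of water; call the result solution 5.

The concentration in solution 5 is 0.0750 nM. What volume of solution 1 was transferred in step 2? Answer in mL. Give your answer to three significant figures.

Step 1: 5-fold → factor 5
Step 2: v brought to 40 mL → factor = 40 mL/v
Step 3: 100 μL + 9.9 mL = 10000 μL total → factor 10000/100 = 100
Step 4: 100 μL + 1900 μL = 2000 μL total → factor 2000/100 = 20
Step 5: 100 μL + 9.9 mL = 10000 μL total → factor 10000/100 = 100
Product of known-step factors = 1 × 10^6
Overall factor = 1.50 mM / (0.0750 nM) = 2 × 10^7
Step-2 factor = 2 × 10^7 / 1 × 10^6 = 20
v = 40 mL / 20 = 2.00 mL

2.00 mL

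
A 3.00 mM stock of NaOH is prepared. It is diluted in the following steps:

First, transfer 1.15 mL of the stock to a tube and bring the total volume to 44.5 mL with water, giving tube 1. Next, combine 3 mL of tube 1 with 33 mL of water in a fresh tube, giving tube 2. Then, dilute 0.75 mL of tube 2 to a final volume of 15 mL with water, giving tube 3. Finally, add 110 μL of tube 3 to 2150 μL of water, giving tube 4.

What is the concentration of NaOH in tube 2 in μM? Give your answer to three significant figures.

6.46 μM

Step 1: 1.15 mL brought to 44.5 mL → factor 44.5/1.15 = 38.696
Step 2: 3 mL + 33 mL = 36 mL total → factor 36/3 = 12
Dilution factor through tube 2 = 38.696 × 12 = 464.35
[tube 2] = 3.00 mM / 464.35 = 0.006461 mM = 6.46 μM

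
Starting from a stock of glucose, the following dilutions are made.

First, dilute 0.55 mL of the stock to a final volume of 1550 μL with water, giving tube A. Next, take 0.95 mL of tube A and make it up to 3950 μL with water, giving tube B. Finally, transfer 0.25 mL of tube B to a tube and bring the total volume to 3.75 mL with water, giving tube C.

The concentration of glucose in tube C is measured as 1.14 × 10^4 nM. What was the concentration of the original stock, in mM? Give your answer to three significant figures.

2.00 mM

Step 1: 0.55 mL brought to 1550 μL → factor 1.55/0.55 = 2.8182
Step 2: 0.95 mL brought to 3950 μL → factor 3.95/0.95 = 4.1579
Step 3: 0.25 mL brought to 3.75 mL → factor 3.75/0.25 = 15
Overall dilution factor = 2.8182 × 4.1579 × 15 = 175.77
Stock = 1.14 × 10^4 nM × 175.77 = 2.004 × 10^6 nM = 2.00 mM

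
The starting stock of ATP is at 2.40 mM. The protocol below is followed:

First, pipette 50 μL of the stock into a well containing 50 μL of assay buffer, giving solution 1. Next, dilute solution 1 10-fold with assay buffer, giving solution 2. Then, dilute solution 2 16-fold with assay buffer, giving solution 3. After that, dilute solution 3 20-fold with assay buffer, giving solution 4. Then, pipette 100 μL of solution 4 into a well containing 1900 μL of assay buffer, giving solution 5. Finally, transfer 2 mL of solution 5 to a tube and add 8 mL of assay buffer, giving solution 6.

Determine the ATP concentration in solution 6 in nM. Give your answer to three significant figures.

3.75 nM

Step 1: 50 μL + 50 μL = 100 μL total → factor 100/50 = 2
Step 2: 10-fold → factor 10
Step 3: 16-fold → factor 16
Step 4: 20-fold → factor 20
Step 5: 100 μL + 1900 μL = 2000 μL total → factor 2000/100 = 20
Step 6: 2 mL + 8 mL = 10 mL total → factor 10/2 = 5
Overall dilution factor = 2 × 10 × 16 × 20 × 20 × 5 = 6.4 × 10^5
Final = 2.40 mM / 6.4 × 10^5 = 3.750 × 10^-6 mM = 3.75 nM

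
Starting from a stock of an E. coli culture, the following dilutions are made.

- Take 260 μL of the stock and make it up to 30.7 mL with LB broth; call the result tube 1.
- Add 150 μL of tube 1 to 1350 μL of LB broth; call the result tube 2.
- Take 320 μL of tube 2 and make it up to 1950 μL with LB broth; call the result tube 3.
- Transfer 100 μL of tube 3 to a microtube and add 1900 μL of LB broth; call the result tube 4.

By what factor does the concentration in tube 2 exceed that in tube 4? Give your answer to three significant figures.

Step 1: 260 μL brought to 30.7 mL → factor 30700/260 = 118.08
Step 2: 150 μL + 1350 μL = 1500 μL total → factor 1500/150 = 10
Step 3: 320 μL brought to 1950 μL → factor 1950/320 = 6.0938
Step 4: 100 μL + 1900 μL = 2000 μL total → factor 2000/100 = 20
Dilution factor to tube 2 = 1180.8; to tube 4 = 1.4391 × 10^5
[tube 2]/[tube 4] = (factor to tube 4)/(factor to tube 2) = 1.4391 × 10^5/1180.8 = 122

122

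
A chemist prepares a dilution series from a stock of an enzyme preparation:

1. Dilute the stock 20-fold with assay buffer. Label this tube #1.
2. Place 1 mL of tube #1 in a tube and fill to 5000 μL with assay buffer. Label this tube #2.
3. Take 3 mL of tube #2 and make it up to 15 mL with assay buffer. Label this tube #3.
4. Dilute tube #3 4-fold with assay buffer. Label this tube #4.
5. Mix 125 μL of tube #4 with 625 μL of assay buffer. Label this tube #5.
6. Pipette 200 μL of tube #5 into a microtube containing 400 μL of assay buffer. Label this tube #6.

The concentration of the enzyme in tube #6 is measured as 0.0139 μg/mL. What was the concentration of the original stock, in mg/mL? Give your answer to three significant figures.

0.500 mg/mL

Step 1: 20-fold → factor 20
Step 2: 1 mL brought to 5000 μL → factor 5/1 = 5
Step 3: 3 mL brought to 15 mL → factor 15/3 = 5
Step 4: 4-fold → factor 4
Step 5: 125 μL + 625 μL = 750 μL total → factor 750/125 = 6
Step 6: 200 μL + 400 μL = 600 μL total → factor 600/200 = 3
Overall dilution factor = 20 × 5 × 5 × 4 × 6 × 3 = 36000
Stock = 0.0139 μg/mL × 36000 = 500.4 μg/mL = 0.500 mg/mL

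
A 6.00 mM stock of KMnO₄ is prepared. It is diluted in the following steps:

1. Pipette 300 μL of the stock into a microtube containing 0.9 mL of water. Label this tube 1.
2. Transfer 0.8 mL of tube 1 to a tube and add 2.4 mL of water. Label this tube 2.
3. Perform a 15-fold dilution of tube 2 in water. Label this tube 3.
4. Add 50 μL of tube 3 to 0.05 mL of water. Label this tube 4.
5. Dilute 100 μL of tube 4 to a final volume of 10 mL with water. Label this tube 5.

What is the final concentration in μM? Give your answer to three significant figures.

Step 1: 300 μL + 0.9 mL = 1200 μL total → factor 1200/300 = 4
Step 2: 0.8 mL + 2.4 mL = 3.2 mL total → factor 3.2/0.8 = 4
Step 3: 15-fold → factor 15
Step 4: 50 μL + 0.05 mL = 100 μL total → factor 100/50 = 2
Step 5: 100 μL brought to 10 mL → factor 10000/100 = 100
Overall dilution factor = 4 × 4 × 15 × 2 × 100 = 48000
Final = 6.00 mM / 48000 = 0.0001250 mM = 0.125 μM

0.125 μM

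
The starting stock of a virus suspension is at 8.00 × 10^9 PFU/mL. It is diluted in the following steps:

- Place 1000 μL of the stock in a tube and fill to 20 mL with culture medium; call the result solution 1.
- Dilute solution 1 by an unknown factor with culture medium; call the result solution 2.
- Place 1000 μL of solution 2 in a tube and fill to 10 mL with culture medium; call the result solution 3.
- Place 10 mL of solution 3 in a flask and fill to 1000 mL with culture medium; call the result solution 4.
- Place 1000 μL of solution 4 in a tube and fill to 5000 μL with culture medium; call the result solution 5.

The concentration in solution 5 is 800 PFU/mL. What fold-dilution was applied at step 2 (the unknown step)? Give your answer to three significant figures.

100-fold

Step 1: 1000 μL brought to 20 mL → factor 20000/1000 = 20
Step 2: unknown factor x
Step 3: 1000 μL brought to 10 mL → factor 10000/1000 = 10
Step 4: 10 mL brought to 1000 mL → factor 1000/10 = 100
Step 5: 1000 μL brought to 5000 μL → factor 5000/1000 = 5
Product of known-step factors = 1 × 10^5
Overall factor = 8.00 × 10^9 PFU/mL / (800 PFU/mL) = 1 × 10^7
x = 1 × 10^7 / 1 × 10^5 = 100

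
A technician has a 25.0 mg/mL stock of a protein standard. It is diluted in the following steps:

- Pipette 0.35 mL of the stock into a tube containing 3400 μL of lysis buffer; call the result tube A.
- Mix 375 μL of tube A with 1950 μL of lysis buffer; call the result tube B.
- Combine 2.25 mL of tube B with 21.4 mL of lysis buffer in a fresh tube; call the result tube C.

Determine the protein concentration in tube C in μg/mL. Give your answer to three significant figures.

35.8 μg/mL

Step 1: 0.35 mL + 3400 μL = 3.75 mL total → factor 3.75/0.35 = 10.714
Step 2: 375 μL + 1950 μL = 2325 μL total → factor 2325/375 = 6.2
Step 3: 2.25 mL + 21.4 mL = 23.65 mL total → factor 23.65/2.25 = 10.511
Overall dilution factor = 10.714 × 6.2 × 10.511 = 698.24
Final = 25.0 mg/mL / 698.24 = 0.03580 mg/mL = 35.8 μg/mL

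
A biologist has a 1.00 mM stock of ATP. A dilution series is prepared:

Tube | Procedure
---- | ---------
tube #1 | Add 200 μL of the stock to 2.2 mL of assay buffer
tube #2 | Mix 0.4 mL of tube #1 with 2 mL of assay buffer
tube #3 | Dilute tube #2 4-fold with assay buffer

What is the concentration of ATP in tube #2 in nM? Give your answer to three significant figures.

Step 1: 200 μL + 2.2 mL = 2400 μL total → factor 2400/200 = 12
Step 2: 0.4 mL + 2 mL = 2.4 mL total → factor 2.4/0.4 = 6
Dilution factor through tube #2 = 12 × 6 = 72
[tube #2] = 1.00 mM / 72 = 0.01389 mM = 1.39 × 10^4 nM

1.39 × 10^4 nM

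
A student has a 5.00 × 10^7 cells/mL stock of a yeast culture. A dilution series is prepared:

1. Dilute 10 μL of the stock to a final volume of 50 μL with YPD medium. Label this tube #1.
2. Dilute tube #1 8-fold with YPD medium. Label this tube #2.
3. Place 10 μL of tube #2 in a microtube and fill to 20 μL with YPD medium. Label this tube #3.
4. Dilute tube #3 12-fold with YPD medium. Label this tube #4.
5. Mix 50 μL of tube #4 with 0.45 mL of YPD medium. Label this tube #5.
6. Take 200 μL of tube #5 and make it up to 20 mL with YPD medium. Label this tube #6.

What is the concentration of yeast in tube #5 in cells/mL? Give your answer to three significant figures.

5.21 × 10^3 cells/mL

Step 1: 10 μL brought to 50 μL → factor 50/10 = 5
Step 2: 8-fold → factor 8
Step 3: 10 μL brought to 20 μL → factor 20/10 = 2
Step 4: 12-fold → factor 12
Step 5: 50 μL + 0.45 mL = 500 μL total → factor 500/50 = 10
Dilution factor through tube #5 = 5 × 8 × 2 × 12 × 10 = 9600
[tube #5] = 5.00 × 10^7 cells/mL / 9600 = 5.21 × 10^3 cells/mL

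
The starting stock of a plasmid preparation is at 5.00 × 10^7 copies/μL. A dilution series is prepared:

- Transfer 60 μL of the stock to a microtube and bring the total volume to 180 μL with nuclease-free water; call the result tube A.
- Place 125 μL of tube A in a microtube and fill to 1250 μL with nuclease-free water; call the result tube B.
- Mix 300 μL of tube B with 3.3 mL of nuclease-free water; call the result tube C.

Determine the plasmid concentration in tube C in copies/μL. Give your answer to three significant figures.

Step 1: 60 μL brought to 180 μL → factor 180/60 = 3
Step 2: 125 μL brought to 1250 μL → factor 1250/125 = 10
Step 3: 300 μL + 3.3 mL = 3600 μL total → factor 3600/300 = 12
Overall dilution factor = 3 × 10 × 12 = 360
Final = 5.00 × 10^7 copies/μL / 360 = 1.39 × 10^5 copies/μL

1.39 × 10^5 copies/μL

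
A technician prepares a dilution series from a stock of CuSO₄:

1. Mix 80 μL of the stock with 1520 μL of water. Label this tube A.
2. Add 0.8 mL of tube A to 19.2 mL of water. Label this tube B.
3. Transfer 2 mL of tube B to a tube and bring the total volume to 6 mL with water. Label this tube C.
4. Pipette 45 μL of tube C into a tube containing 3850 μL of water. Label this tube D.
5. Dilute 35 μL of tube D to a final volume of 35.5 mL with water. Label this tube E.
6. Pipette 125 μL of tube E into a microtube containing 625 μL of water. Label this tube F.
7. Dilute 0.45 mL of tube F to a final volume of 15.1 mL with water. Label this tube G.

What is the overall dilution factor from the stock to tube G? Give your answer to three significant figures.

Step 1: 80 μL + 1520 μL = 1600 μL total → factor 1600/80 = 20
Step 2: 0.8 mL + 19.2 mL = 20 mL total → factor 20/0.8 = 25
Step 3: 2 mL brought to 6 mL → factor 6/2 = 3
Step 4: 45 μL + 3850 μL = 3895 μL total → factor 3895/45 = 86.556
Step 5: 35 μL brought to 35.5 mL → factor 35500/35 = 1014.3
Step 6: 125 μL + 625 μL = 750 μL total → factor 750/125 = 6
Step 7: 0.45 mL brought to 15.1 mL → factor 15.1/0.45 = 33.556
Overall dilution factor = 20 × 25 × 3 × 86.556 × 1014.3 × 6 × 33.556 = 2.6513 × 10^10

2.65 × 10^10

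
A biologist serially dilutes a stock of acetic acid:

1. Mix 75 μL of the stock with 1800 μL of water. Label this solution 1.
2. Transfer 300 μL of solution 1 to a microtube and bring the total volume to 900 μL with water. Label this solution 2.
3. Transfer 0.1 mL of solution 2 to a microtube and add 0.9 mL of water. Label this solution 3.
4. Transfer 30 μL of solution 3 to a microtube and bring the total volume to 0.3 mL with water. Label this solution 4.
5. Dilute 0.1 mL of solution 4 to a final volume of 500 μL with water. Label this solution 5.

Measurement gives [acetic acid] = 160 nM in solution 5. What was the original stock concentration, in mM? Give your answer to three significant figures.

6.00 mM

Step 1: 75 μL + 1800 μL = 1875 μL total → factor 1875/75 = 25
Step 2: 300 μL brought to 900 μL → factor 900/300 = 3
Step 3: 0.1 mL + 0.9 mL = 1 mL total → factor 1/0.1 = 10
Step 4: 30 μL brought to 0.3 mL → factor 300/30 = 10
Step 5: 0.1 mL brought to 500 μL → factor 0.5/0.1 = 5
Overall dilution factor = 25 × 3 × 10 × 10 × 5 = 37500
Stock = 160 nM × 37500 = 6.000 × 10^6 nM = 6.00 mM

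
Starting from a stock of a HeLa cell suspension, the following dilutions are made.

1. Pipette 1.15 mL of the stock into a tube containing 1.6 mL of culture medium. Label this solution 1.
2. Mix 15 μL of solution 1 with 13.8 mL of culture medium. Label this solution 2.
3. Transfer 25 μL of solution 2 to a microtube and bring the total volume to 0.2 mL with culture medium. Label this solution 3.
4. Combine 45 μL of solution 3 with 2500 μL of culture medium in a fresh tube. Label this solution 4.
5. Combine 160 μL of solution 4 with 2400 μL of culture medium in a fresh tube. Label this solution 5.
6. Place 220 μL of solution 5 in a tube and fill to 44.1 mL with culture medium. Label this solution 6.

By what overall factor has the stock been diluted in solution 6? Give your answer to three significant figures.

3.20 × 10^9

Step 1: 1.15 mL + 1.6 mL = 2.75 mL total → factor 2.75/1.15 = 2.3913
Step 2: 15 μL + 13.8 mL = 13815 μL total → factor 13815/15 = 921
Step 3: 25 μL brought to 0.2 mL → factor 200/25 = 8
Step 4: 45 μL + 2500 μL = 2545 μL total → factor 2545/45 = 56.556
Step 5: 160 μL + 2400 μL = 2560 μL total → factor 2560/160 = 16
Step 6: 220 μL brought to 44.1 mL → factor 44100/220 = 200.45
Overall dilution factor = 2.3913 × 921 × 8 × 56.556 × 16 × 200.45 = 3.1959 × 10^9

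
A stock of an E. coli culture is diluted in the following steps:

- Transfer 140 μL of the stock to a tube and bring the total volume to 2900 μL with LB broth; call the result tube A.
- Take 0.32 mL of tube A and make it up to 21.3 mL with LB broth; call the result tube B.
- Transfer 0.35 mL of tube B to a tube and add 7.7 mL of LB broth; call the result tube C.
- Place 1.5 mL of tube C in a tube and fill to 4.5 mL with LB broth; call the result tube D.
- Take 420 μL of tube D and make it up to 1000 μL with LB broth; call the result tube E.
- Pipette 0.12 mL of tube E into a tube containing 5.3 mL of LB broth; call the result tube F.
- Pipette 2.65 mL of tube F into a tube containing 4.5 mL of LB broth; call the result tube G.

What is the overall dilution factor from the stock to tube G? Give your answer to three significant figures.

Step 1: 140 μL brought to 2900 μL → factor 2900/140 = 20.714
Step 2: 0.32 mL brought to 21.3 mL → factor 21.3/0.32 = 66.562
Step 3: 0.35 mL + 7.7 mL = 8.05 mL total → factor 8.05/0.35 = 23
Step 4: 1.5 mL brought to 4.5 mL → factor 4.5/1.5 = 3
Step 5: 420 μL brought to 1000 μL → factor 1000/420 = 2.381
Step 6: 0.12 mL + 5.3 mL = 5.42 mL total → factor 5.42/0.12 = 45.167
Step 7: 2.65 mL + 4.5 mL = 7.15 mL total → factor 7.15/2.65 = 2.6981
Overall dilution factor = 20.714 × 66.562 × 23 × 3 × 2.381 × 45.167 × 2.6981 = 2.7604 × 10^7

2.76 × 10^7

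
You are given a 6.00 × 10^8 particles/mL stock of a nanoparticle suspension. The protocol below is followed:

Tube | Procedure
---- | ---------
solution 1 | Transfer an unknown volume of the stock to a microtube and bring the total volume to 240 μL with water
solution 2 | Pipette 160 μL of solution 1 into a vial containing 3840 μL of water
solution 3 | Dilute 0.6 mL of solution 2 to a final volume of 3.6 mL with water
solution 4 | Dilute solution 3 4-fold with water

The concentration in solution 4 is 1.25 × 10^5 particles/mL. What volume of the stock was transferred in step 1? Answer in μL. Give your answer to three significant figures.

30.0 μL

Step 1: v brought to 240 μL → factor = 240 μL/v
Step 2: 160 μL + 3840 μL = 4000 μL total → factor 4000/160 = 25
Step 3: 0.6 mL brought to 3.6 mL → factor 3.6/0.6 = 6
Step 4: 4-fold → factor 4
Product of known-step factors = 600
Overall factor = 6.00 × 10^8 particles/mL / (1.25 × 10^5 particles/mL) = 4800
Step-1 factor = 4800 / 600 = 8
v = 240 μL / 8 = 30.0 μL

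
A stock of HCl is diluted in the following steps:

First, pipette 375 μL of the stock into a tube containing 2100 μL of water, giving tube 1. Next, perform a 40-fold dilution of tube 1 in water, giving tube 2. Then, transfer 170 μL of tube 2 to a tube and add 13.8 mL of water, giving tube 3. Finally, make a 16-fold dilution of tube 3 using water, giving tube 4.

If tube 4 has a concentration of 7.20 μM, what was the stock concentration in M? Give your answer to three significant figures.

Step 1: 375 μL + 2100 μL = 2475 μL total → factor 2475/375 = 6.6
Step 2: 40-fold → factor 40
Step 3: 170 μL + 13.8 mL = 13970 μL total → factor 13970/170 = 82.176
Step 4: 16-fold → factor 16
Overall dilution factor = 6.6 × 40 × 82.176 × 16 = 3.4711 × 10^5
Stock = 7.20 μM × 3.4711 × 10^5 = 2.499 × 10^6 μM = 2.50 M

2.50 M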